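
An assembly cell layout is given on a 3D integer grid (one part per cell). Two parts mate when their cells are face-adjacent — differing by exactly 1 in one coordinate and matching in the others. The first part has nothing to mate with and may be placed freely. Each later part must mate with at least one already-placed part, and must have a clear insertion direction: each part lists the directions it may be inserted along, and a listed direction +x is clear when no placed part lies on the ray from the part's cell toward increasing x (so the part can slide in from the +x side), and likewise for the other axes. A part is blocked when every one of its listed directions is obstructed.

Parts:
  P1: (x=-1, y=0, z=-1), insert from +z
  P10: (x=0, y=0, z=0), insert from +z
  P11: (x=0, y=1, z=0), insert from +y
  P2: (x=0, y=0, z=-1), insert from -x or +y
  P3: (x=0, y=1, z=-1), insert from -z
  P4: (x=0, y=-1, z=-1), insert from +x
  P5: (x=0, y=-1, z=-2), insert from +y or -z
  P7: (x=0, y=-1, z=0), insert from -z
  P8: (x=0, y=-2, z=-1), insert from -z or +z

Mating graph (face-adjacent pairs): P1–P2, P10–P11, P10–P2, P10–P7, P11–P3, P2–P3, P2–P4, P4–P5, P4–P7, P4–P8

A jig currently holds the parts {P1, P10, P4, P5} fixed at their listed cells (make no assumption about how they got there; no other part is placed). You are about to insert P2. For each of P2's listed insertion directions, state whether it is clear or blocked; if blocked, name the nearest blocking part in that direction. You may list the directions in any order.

+y: clear; -x: blocked by P1

-x: nearest on ray is P1@(-1, 0, -1) ⇒ blocked
+y: ray from P2(0, 0, -1) has no placed part ⇒ clear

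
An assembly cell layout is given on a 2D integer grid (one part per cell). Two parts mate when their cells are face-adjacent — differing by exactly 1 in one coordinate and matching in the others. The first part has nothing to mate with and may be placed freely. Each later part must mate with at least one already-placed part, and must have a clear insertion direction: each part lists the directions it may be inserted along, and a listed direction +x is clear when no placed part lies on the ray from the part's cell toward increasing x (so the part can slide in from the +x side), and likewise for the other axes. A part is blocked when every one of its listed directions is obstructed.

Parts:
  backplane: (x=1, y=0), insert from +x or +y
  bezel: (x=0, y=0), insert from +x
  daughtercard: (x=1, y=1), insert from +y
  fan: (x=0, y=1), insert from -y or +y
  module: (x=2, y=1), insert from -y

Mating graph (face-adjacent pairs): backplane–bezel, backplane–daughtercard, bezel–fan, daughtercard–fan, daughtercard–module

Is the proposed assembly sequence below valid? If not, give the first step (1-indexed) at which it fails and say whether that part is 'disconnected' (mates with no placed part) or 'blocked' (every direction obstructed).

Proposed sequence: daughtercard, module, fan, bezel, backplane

Valid

1. daughtercard@(1, 1) [+y clear] — {daughtercard}
2. module@(2, 1) [-y clear] — {daughtercard, module}
3. fan@(0, 1) [-y clear] — {daughtercard, fan, module}
4. bezel@(0, 0) [+x clear] — {bezel, daughtercard, fan, module}
5. backplane@(1, 0) [+x clear] — {backplane, bezel, daughtercard, fan, module}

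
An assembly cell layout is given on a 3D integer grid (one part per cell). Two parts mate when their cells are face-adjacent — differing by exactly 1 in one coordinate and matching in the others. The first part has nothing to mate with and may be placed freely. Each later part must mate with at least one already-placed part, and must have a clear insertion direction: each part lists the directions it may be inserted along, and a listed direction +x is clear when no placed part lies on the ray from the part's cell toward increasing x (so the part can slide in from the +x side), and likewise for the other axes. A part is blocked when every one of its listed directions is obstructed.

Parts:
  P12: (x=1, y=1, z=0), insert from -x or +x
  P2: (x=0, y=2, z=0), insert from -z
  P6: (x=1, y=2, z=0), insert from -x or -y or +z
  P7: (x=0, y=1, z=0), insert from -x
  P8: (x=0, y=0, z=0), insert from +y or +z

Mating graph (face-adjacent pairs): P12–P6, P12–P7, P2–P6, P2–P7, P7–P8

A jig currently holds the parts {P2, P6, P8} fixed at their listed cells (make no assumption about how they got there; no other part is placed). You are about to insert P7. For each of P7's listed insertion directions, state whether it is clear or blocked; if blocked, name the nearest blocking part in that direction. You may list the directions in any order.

-x: ray from P7(0, 1, 0) has no placed part ⇒ clear

-x: clear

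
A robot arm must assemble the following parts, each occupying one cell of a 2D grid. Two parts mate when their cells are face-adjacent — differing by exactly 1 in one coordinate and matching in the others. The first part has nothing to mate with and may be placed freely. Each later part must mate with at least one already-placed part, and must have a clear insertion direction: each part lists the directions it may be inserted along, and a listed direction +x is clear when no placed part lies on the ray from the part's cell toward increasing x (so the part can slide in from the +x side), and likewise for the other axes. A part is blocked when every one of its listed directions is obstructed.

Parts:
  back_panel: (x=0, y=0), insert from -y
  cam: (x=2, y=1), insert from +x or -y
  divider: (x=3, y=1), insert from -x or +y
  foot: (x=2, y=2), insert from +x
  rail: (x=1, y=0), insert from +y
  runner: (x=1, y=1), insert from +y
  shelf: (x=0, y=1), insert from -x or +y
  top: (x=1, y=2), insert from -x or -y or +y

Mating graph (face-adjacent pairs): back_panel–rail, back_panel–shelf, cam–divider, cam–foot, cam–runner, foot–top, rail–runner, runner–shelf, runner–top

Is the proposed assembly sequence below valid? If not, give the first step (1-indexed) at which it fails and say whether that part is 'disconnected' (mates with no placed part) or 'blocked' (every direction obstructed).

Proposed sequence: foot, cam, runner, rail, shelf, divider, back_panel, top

1. foot@(2, 2) [+x clear] — {foot}
2. cam@(2, 1) [+x clear] — {cam, foot}
3. runner@(1, 1) [+y clear] — {cam, foot, runner}
4. rail@(1, 0) — +y all obstructed ⇒ blocked

Invalid at step 4 (blocked)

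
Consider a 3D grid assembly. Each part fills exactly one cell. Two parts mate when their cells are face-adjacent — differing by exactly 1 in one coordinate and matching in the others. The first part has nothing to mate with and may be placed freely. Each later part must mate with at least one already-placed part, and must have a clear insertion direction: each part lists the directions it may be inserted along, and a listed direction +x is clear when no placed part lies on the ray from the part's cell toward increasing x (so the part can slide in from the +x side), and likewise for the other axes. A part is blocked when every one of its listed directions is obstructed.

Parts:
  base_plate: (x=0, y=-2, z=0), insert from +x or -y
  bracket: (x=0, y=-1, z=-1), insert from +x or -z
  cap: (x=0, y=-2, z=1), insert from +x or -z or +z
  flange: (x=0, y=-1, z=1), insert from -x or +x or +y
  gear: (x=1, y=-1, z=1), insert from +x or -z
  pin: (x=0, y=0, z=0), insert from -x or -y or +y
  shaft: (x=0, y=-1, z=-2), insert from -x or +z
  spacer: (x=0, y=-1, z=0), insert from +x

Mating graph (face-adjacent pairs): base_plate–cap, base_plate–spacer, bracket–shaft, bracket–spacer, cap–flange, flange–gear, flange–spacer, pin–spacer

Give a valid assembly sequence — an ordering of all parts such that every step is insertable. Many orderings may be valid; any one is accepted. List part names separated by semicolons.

1. spacer@(0, -1, 0) [+x clear] — {spacer}
2. pin@(0, 0, 0) [-x clear] — {pin, spacer}
3. flange@(0, -1, 1) [-x clear] — {flange, pin, spacer}
4. cap@(0, -2, 1) [+x clear] — {cap, flange, pin, spacer}
5. bracket@(0, -1, -1) [+x clear] — {bracket, cap, flange, pin, spacer}
6. shaft@(0, -1, -2) [-x clear] — {bracket, cap, flange, pin, shaft, spacer}
7. gear@(1, -1, 1) [+x clear] — {bracket, cap, flange, gear, pin, shaft, spacer}
8. base_plate@(0, -2, 0) [+x clear] — {base_plate, bracket, cap, flange, gear, pin, shaft, spacer}

spacer; pin; flange; cap; bracket; shaft; gear; base_plate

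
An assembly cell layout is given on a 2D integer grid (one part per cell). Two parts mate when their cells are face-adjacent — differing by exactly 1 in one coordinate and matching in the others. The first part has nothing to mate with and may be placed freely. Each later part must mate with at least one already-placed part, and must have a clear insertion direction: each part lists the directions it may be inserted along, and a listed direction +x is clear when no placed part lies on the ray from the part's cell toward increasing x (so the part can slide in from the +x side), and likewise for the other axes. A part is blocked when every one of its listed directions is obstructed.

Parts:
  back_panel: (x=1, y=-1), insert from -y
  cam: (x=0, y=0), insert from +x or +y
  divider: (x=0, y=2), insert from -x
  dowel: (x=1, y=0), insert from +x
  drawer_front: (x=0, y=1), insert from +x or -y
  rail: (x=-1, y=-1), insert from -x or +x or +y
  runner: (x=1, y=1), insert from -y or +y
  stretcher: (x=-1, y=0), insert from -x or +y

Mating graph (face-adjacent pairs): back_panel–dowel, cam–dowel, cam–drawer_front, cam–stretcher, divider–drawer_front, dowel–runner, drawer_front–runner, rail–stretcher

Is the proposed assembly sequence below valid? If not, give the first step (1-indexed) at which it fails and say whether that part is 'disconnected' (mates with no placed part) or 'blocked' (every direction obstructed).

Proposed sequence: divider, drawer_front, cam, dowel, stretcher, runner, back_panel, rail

1. divider@(0, 2) [-x clear] — {divider}
2. drawer_front@(0, 1) [+x clear] — {divider, drawer_front}
3. cam@(0, 0) [+x clear] — {cam, divider, drawer_front}
4. dowel@(1, 0) [+x clear] — {cam, divider, dowel, drawer_front}
5. stretcher@(-1, 0) [-x clear] — {cam, divider, dowel, drawer_front, stretcher}
6. runner@(1, 1) [+y clear] — {cam, divider, dowel, drawer_front, runner, stretcher}
7. back_panel@(1, -1) [-y clear] — {back_panel, cam, divider, dowel, drawer_front, runner, stretcher}
8. rail@(-1, -1) [-x clear] — {back_panel, cam, divider, dowel, drawer_front, rail, runner, stretcher}

Valid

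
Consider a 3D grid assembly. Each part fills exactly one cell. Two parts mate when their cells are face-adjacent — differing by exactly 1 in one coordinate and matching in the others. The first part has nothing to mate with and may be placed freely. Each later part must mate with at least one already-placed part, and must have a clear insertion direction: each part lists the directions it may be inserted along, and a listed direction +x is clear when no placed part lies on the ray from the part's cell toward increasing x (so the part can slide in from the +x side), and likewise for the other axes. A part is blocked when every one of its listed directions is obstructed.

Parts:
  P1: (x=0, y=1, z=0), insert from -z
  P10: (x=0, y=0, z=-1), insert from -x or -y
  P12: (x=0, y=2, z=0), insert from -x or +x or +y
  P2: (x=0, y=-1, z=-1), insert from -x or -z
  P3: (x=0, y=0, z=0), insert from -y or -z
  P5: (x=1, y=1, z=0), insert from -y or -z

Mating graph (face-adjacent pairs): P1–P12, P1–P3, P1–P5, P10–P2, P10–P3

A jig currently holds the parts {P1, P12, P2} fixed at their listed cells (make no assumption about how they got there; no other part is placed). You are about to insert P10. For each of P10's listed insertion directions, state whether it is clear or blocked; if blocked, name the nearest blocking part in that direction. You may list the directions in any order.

-x: clear; -y: blocked by P2

-x: ray from P10(0, 0, -1) has no placed part ⇒ clear
-y: nearest on ray is P2@(0, -1, -1) ⇒ blocked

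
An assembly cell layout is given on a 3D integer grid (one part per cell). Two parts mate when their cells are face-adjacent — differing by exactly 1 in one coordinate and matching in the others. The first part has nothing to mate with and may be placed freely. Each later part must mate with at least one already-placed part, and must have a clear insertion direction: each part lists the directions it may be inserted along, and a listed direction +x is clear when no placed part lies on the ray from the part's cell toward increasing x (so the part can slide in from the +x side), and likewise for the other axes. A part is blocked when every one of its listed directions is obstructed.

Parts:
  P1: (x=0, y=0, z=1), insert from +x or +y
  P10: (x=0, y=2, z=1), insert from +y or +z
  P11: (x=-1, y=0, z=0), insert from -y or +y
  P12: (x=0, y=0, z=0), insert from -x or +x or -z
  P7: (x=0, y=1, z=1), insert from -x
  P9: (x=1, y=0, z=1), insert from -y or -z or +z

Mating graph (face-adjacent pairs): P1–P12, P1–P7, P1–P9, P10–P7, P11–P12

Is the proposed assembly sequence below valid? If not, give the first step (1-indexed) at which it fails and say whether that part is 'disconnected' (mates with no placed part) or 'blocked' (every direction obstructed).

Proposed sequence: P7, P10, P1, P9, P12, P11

1. P7@(0, 1, 1) [-x clear] — {P7}
2. P10@(0, 2, 1) [+y clear] — {P10, P7}
3. P1@(0, 0, 1) [+x clear] — {P1, P10, P7}
4. P9@(1, 0, 1) [-y clear] — {P1, P10, P7, P9}
5. P12@(0, 0, 0) [-x clear] — {P1, P10, P12, P7, P9}
6. P11@(-1, 0, 0) [-y clear] — {P1, P10, P11, P12, P7, P9}

Valid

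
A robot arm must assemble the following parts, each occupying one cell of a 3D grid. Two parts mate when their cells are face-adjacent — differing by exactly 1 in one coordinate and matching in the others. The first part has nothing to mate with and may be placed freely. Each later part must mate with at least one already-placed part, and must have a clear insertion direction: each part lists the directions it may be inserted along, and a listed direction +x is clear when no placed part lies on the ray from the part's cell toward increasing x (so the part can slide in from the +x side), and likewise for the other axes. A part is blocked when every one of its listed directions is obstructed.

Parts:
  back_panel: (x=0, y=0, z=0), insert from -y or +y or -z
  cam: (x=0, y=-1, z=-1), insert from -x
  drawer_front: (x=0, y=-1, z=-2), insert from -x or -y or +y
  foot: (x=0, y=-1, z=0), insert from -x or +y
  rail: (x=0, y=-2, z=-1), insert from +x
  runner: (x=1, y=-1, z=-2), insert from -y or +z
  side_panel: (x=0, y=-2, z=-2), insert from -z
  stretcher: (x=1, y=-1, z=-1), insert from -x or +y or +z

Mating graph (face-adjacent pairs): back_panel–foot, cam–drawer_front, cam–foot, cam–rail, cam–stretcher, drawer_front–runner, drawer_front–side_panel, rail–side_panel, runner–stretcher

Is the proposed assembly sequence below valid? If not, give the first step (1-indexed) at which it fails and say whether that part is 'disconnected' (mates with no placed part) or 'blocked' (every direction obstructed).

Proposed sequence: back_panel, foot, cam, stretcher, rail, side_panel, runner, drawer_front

1. back_panel@(0, 0, 0) [-y clear] — {back_panel}
2. foot@(0, -1, 0) [-x clear] — {back_panel, foot}
3. cam@(0, -1, -1) [-x clear] — {back_panel, cam, foot}
4. stretcher@(1, -1, -1) [+y clear] — {back_panel, cam, foot, stretcher}
5. rail@(0, -2, -1) [+x clear] — {back_panel, cam, foot, rail, stretcher}
6. side_panel@(0, -2, -2) [-z clear] — {back_panel, cam, foot, rail, side_panel, stretcher}
7. runner@(1, -1, -2) [-y clear] — {back_panel, cam, foot, rail, runner, side_panel, stretcher}
8. drawer_front@(0, -1, -2) [-x clear] — {back_panel, cam, drawer_front, foot, rail, runner, side_panel, stretcher}

Valid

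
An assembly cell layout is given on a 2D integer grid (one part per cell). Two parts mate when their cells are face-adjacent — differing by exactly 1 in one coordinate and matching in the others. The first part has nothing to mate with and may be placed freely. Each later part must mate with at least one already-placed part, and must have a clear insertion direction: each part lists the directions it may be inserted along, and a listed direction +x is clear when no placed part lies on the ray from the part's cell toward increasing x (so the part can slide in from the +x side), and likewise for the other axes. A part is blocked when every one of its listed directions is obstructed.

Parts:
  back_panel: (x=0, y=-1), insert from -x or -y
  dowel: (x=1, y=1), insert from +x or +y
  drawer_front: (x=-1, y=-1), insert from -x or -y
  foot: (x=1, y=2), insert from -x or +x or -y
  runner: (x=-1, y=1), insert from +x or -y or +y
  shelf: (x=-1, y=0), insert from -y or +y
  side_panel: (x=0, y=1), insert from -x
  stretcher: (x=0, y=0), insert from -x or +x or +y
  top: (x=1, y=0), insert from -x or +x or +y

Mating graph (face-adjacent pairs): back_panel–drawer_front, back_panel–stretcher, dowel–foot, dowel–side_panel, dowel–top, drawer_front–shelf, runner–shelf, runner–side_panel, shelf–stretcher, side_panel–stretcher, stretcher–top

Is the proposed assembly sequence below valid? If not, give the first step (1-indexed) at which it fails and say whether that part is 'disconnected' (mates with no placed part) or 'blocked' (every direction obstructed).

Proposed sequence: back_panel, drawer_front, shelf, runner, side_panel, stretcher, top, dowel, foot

Invalid at step 5 (blocked)

1. back_panel@(0, -1) [-x clear] — {back_panel}
2. drawer_front@(-1, -1) [-x clear] — {back_panel, drawer_front}
3. shelf@(-1, 0) [+y clear] — {back_panel, drawer_front, shelf}
4. runner@(-1, 1) [+x clear] — {back_panel, drawer_front, runner, shelf}
5. side_panel@(0, 1) — -x all obstructed ⇒ blocked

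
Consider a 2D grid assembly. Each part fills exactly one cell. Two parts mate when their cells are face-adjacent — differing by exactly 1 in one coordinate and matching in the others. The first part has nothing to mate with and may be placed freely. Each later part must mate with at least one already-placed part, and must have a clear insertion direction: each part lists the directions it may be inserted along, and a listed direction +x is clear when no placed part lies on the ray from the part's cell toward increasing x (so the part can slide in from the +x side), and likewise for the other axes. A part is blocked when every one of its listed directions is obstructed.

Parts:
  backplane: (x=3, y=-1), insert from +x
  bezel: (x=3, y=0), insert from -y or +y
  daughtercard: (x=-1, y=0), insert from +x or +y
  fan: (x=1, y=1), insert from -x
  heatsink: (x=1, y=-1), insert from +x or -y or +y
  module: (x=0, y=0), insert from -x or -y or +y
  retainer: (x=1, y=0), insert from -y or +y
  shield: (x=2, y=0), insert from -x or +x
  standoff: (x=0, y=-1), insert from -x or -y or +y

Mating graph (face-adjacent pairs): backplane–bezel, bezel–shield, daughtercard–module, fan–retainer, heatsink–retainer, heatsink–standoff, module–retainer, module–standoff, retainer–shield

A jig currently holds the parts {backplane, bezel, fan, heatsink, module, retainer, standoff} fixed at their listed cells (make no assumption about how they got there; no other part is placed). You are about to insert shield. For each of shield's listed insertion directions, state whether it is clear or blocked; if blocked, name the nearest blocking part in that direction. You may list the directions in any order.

-x: nearest on ray is retainer@(1, 0) ⇒ blocked
+x: nearest on ray is bezel@(3, 0) ⇒ blocked

+x: blocked by bezel; -x: blocked by retainer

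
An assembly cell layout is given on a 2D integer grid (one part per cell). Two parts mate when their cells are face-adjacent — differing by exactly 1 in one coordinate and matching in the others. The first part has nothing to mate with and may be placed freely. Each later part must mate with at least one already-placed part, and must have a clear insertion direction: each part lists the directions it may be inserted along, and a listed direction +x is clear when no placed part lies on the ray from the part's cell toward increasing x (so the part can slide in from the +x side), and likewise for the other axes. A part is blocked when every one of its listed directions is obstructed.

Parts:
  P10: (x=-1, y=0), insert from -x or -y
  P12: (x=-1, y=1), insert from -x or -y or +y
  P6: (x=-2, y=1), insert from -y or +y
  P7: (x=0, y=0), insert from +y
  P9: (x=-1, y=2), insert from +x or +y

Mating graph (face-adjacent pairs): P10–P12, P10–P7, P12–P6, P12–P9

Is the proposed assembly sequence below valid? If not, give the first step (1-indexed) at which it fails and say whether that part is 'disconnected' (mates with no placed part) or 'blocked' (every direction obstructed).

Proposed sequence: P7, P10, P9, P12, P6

Invalid at step 3 (disconnected)

1. P7@(0, 0) [+y clear] — {P7}
2. P10@(-1, 0) [-x clear] — {P10, P7}
3. P9@(-1, 2) — no placed neighbour ⇒ disconnected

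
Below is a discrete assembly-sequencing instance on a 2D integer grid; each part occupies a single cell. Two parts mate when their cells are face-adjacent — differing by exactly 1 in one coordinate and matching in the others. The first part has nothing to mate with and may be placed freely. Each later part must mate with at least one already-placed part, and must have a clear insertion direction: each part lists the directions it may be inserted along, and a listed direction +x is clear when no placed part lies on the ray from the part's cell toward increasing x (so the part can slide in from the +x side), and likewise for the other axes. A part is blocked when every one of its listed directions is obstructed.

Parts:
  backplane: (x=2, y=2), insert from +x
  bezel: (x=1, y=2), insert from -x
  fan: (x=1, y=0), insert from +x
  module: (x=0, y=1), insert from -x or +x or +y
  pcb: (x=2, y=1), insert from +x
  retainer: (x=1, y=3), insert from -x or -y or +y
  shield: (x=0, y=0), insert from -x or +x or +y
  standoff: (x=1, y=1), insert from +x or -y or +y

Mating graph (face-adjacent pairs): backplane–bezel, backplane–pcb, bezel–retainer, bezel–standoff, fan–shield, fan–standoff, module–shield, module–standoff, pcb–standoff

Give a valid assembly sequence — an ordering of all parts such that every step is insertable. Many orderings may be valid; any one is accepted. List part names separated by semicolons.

backplane; pcb; standoff; fan; shield; bezel; retainer; module

1. backplane@(2, 2) [+x clear] — {backplane}
2. pcb@(2, 1) [+x clear] — {backplane, pcb}
3. standoff@(1, 1) [-y clear] — {backplane, pcb, standoff}
4. fan@(1, 0) [+x clear] — {backplane, fan, pcb, standoff}
5. shield@(0, 0) [-x clear] — {backplane, fan, pcb, shield, standoff}
6. bezel@(1, 2) [-x clear] — {backplane, bezel, fan, pcb, shield, standoff}
7. retainer@(1, 3) [-x clear] — {backplane, bezel, fan, pcb, retainer, shield, standoff}
8. module@(0, 1) [-x clear] — {backplane, bezel, fan, module, pcb, retainer, shield, standoff}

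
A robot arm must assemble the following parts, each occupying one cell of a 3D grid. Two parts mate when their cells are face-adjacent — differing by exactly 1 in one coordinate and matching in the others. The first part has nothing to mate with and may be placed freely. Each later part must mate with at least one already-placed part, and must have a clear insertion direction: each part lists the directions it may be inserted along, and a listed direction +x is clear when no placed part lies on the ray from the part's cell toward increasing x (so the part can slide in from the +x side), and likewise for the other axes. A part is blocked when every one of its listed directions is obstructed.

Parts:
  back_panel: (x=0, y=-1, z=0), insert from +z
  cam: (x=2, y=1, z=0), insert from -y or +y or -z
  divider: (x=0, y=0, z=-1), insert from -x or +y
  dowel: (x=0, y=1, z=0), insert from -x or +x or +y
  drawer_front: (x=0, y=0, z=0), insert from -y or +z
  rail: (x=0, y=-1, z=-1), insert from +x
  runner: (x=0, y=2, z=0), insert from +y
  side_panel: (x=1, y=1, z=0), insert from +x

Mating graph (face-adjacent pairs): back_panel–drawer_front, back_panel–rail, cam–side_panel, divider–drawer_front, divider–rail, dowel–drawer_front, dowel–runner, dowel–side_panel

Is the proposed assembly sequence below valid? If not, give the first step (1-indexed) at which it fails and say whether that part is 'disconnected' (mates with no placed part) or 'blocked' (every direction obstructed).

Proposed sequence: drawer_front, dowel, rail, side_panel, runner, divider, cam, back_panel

1. drawer_front@(0, 0, 0) [-y clear] — {drawer_front}
2. dowel@(0, 1, 0) [-x clear] — {dowel, drawer_front}
3. rail@(0, -1, -1) — no placed neighbour ⇒ disconnected

Invalid at step 3 (disconnected)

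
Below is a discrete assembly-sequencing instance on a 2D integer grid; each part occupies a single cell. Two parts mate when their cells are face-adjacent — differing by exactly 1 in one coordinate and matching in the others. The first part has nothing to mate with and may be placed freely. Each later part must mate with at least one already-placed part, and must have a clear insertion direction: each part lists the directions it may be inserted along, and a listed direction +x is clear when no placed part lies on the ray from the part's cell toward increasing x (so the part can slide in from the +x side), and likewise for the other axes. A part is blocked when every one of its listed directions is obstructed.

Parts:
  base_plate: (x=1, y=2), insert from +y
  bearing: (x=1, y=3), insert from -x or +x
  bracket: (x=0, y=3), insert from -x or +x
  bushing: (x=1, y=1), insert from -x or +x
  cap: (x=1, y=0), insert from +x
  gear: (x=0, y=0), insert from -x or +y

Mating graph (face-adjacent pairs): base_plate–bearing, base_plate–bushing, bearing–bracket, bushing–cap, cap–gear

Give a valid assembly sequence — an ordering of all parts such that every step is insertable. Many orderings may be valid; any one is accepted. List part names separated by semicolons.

cap; gear; bushing; base_plate; bearing; bracket

1. cap@(1, 0) [+x clear] — {cap}
2. gear@(0, 0) [-x clear] — {cap, gear}
3. bushing@(1, 1) [-x clear] — {bushing, cap, gear}
4. base_plate@(1, 2) [+y clear] — {base_plate, bushing, cap, gear}
5. bearing@(1, 3) [-x clear] — {base_plate, bearing, bushing, cap, gear}
6. bracket@(0, 3) [-x clear] — {base_plate, bearing, bracket, bushing, cap, gear}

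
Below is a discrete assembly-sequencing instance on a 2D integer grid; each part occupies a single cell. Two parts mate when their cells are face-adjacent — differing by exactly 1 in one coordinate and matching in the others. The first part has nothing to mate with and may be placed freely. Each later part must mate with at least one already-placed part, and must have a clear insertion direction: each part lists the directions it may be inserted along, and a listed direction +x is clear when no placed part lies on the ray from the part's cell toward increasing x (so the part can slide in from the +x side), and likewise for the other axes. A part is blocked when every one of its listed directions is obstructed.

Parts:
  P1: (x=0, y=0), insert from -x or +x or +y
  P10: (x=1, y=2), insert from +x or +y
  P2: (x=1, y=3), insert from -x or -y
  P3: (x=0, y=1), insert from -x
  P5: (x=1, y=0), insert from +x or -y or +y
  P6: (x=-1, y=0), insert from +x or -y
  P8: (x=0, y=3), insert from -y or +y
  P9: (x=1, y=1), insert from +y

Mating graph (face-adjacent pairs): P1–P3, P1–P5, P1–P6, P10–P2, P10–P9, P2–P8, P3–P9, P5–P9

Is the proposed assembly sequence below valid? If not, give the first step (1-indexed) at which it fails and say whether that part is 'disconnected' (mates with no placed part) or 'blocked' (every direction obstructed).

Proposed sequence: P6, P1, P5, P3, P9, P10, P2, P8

Valid

1. P6@(-1, 0) [+x clear] — {P6}
2. P1@(0, 0) [+x clear] — {P1, P6}
3. P5@(1, 0) [+x clear] — {P1, P5, P6}
4. P3@(0, 1) [-x clear] — {P1, P3, P5, P6}
5. P9@(1, 1) [+y clear] — {P1, P3, P5, P6, P9}
6. P10@(1, 2) [+x clear] — {P1, P10, P3, P5, P6, P9}
7. P2@(1, 3) [-x clear] — {P1, P10, P2, P3, P5, P6, P9}
8. P8@(0, 3) [+y clear] — {P1, P10, P2, P3, P5, P6, P8, P9}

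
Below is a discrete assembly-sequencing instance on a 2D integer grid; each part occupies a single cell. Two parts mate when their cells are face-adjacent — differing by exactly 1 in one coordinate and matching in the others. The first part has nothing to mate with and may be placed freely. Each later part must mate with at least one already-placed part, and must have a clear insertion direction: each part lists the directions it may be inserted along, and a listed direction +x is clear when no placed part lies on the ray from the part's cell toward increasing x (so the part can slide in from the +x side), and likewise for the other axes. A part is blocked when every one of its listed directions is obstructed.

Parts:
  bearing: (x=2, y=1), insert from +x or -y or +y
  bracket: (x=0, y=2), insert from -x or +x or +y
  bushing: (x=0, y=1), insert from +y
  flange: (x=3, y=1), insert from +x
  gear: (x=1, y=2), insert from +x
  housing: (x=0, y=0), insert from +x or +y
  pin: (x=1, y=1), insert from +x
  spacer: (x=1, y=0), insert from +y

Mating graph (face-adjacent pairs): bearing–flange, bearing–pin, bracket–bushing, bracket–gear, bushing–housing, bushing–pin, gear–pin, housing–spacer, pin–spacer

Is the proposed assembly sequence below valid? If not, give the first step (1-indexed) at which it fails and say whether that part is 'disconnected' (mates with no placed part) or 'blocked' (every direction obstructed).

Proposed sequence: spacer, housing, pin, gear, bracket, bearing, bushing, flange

Invalid at step 7 (blocked)

1. spacer@(1, 0) [+y clear] — {spacer}
2. housing@(0, 0) [+y clear] — {housing, spacer}
3. pin@(1, 1) [+x clear] — {housing, pin, spacer}
4. gear@(1, 2) [+x clear] — {gear, housing, pin, spacer}
5. bracket@(0, 2) [-x clear] — {bracket, gear, housing, pin, spacer}
6. bearing@(2, 1) [+x clear] — {bearing, bracket, gear, housing, pin, spacer}
7. bushing@(0, 1) — +y all obstructed ⇒ blocked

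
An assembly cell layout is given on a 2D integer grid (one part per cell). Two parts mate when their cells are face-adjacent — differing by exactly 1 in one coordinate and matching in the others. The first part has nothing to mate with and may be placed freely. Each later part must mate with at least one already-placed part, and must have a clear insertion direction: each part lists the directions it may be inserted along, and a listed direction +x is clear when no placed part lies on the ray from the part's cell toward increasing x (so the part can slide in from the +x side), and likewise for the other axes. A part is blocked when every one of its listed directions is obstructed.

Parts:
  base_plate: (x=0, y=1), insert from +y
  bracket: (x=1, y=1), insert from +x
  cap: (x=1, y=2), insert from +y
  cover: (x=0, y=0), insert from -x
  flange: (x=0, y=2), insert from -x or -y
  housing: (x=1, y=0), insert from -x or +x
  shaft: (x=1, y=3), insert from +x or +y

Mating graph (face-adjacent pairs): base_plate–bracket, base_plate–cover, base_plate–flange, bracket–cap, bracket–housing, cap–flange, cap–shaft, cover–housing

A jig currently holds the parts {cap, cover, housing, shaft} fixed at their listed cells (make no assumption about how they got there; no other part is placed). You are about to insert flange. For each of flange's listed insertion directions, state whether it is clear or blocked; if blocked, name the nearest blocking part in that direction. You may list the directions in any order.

-x: clear; -y: blocked by cover

-x: ray from flange(0, 2) has no placed part ⇒ clear
-y: nearest on ray is cover@(0, 0) ⇒ blocked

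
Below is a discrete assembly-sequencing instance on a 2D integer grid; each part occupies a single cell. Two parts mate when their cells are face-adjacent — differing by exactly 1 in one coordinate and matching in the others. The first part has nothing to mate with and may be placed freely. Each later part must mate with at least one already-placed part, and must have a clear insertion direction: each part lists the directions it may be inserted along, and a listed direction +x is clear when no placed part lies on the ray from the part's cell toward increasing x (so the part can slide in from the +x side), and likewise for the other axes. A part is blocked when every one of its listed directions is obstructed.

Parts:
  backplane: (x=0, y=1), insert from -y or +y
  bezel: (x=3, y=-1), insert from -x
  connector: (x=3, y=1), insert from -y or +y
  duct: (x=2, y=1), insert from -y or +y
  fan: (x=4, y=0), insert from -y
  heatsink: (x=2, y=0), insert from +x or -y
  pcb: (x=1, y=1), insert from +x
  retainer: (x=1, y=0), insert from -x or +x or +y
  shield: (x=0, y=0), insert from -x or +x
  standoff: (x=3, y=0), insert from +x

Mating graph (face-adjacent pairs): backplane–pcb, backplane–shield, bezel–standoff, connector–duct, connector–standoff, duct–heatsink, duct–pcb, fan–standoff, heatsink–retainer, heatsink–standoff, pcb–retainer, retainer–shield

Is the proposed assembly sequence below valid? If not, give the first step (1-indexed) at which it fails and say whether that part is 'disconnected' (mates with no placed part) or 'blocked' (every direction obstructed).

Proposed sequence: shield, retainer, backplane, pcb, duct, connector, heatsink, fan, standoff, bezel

1. shield@(0, 0) [-x clear] — {shield}
2. retainer@(1, 0) [+x clear] — {retainer, shield}
3. backplane@(0, 1) [+y clear] — {backplane, retainer, shield}
4. pcb@(1, 1) [+x clear] — {backplane, pcb, retainer, shield}
5. duct@(2, 1) [-y clear] — {backplane, duct, pcb, retainer, shield}
6. connector@(3, 1) [-y clear] — {backplane, connector, duct, pcb, retainer, shield}
7. heatsink@(2, 0) [+x clear] — {backplane, connector, duct, heatsink, pcb, retainer, shield}
8. fan@(4, 0) — no placed neighbour ⇒ disconnected

Invalid at step 8 (disconnected)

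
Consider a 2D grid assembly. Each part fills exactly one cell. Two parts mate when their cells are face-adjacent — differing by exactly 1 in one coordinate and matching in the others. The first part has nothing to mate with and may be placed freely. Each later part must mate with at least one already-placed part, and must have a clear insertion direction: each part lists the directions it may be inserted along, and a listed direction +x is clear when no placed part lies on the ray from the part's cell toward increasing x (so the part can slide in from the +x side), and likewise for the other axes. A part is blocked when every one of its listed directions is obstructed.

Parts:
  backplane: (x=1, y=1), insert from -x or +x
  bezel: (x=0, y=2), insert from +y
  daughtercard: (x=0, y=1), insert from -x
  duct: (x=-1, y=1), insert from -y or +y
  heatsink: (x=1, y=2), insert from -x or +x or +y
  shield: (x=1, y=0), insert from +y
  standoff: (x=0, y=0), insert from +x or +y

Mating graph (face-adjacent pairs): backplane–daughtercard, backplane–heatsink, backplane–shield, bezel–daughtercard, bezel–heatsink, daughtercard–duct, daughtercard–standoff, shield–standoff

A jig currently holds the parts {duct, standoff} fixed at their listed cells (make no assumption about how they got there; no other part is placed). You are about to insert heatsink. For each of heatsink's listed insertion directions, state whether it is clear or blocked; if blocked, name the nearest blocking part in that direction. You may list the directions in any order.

+x: clear; +y: clear; -x: clear

-x: ray from heatsink(1, 2) has no placed part ⇒ clear
+x: ray from heatsink(1, 2) has no placed part ⇒ clear
+y: ray from heatsink(1, 2) has no placed part ⇒ clear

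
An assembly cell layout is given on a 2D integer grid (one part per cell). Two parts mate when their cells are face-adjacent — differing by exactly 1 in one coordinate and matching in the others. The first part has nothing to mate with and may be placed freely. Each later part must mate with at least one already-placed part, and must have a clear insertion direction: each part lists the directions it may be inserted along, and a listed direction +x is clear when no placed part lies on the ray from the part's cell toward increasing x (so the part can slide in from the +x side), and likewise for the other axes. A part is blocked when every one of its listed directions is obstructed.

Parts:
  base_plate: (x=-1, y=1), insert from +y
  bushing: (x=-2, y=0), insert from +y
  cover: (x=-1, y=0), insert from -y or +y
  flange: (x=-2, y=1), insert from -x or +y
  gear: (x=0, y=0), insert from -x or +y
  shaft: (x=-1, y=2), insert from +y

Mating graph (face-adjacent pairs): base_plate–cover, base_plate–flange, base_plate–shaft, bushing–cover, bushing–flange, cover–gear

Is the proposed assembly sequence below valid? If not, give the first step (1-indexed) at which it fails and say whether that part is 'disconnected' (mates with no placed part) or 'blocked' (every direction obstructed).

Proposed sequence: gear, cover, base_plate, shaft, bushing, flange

1. gear@(0, 0) [-x clear] — {gear}
2. cover@(-1, 0) [-y clear] — {cover, gear}
3. base_plate@(-1, 1) [+y clear] — {base_plate, cover, gear}
4. shaft@(-1, 2) [+y clear] — {base_plate, cover, gear, shaft}
5. bushing@(-2, 0) [+y clear] — {base_plate, bushing, cover, gear, shaft}
6. flange@(-2, 1) [-x clear] — {base_plate, bushing, cover, flange, gear, shaft}

Valid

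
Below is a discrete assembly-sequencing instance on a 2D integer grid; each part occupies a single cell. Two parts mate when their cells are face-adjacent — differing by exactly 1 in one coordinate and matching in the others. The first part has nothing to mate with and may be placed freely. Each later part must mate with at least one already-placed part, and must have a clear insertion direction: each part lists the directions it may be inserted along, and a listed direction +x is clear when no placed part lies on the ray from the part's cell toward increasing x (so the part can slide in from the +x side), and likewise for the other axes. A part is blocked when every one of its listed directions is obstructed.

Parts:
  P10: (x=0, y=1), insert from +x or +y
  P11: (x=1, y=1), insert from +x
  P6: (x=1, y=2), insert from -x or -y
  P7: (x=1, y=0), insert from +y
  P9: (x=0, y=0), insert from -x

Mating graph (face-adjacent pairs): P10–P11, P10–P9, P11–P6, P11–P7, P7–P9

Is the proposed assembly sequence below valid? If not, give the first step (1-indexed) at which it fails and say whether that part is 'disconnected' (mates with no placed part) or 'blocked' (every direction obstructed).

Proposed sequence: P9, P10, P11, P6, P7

1. P9@(0, 0) [-x clear] — {P9}
2. P10@(0, 1) [+x clear] — {P10, P9}
3. P11@(1, 1) [+x clear] — {P10, P11, P9}
4. P6@(1, 2) [-x clear] — {P10, P11, P6, P9}
5. P7@(1, 0) — +y all obstructed ⇒ blocked

Invalid at step 5 (blocked)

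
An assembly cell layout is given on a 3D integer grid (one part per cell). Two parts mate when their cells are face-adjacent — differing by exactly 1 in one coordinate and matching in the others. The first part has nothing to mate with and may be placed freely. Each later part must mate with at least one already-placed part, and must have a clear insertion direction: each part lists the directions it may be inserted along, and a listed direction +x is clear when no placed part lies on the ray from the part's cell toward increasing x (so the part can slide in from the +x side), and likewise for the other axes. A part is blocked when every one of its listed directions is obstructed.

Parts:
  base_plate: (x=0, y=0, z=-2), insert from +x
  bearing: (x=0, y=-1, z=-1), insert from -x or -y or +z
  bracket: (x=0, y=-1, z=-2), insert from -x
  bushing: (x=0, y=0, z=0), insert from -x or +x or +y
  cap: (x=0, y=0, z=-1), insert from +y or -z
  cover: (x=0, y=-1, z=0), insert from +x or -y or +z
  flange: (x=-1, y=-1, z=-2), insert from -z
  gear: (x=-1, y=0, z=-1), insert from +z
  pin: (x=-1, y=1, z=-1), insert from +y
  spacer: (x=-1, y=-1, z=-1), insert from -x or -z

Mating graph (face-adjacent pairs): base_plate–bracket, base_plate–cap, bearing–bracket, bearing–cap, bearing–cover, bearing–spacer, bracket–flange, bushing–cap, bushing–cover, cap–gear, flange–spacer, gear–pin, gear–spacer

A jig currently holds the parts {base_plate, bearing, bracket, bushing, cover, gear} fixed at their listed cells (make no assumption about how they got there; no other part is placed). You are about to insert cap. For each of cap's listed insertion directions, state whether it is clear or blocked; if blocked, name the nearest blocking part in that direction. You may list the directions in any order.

+y: clear; -z: blocked by base_plate

+y: ray from cap(0, 0, -1) has no placed part ⇒ clear
-z: nearest on ray is base_plate@(0, 0, -2) ⇒ blocked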